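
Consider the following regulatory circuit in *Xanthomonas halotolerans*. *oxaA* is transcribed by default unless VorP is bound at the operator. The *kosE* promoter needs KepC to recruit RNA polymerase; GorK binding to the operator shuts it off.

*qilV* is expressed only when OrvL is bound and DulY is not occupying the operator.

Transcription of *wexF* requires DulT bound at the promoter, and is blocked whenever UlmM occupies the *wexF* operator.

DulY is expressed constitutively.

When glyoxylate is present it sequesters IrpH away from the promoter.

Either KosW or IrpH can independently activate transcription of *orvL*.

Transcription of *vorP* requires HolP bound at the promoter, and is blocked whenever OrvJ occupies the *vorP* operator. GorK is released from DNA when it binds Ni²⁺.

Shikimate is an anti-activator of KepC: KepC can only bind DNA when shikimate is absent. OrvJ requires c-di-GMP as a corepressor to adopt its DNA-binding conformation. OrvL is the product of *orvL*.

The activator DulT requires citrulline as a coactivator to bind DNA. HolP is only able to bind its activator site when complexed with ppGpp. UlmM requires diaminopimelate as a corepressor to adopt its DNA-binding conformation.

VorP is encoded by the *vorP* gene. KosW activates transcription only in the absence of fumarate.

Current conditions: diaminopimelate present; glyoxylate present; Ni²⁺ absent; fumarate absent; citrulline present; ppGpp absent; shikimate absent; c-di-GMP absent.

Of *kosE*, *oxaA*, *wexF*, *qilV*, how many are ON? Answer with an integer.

1

Ni²⁺ is absent, so GorK is active.
Shikimate is absent, so KepC is active.
With repressor GorK bound, *kosE* is not transcribed.
→ *kosE* is OFF.
c-di-GMP is absent, so OrvJ is inactive.
ppGpp is absent, so HolP is inactive.
Required activator HolP is absent, so *vorP* is not transcribed.
So VorP is not produced.
With no repressor bound, *oxaA* is transcribed.
→ *oxaA* is ON.
Diaminopimelate is present, so UlmM is active.
Citrulline is present, so DulT is active.
With repressor UlmM bound, *wexF* is not transcribed.
→ *wexF* is OFF.
DulY is produced constitutively and is active.
Fumarate is absent, so KosW is active.
Glyoxylate is present, so IrpH is inactive.
Activator KosW is present, so *orvL* is transcribed.
So OrvL is produced and active.
With repressor DulY bound, *qilV* is not transcribed.
→ *qilV* is OFF.
1 of the 4 genes is transcribed.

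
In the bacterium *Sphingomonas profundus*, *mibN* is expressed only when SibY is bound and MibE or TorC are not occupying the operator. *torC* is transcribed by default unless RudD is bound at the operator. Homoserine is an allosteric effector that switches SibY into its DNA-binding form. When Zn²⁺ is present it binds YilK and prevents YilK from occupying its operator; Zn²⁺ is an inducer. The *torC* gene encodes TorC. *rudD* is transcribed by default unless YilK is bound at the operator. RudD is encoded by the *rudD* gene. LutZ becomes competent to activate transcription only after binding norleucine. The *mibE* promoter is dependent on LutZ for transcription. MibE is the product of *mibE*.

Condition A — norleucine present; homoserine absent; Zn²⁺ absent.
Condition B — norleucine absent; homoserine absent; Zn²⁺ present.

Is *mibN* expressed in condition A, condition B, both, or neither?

neither

Condition A:
Norleucine is present, so LutZ is active.
No repressor is bound and LutZ is active, so *mibE* is transcribed.
So MibE is produced and active.
Homoserine is absent, so SibY is inactive.
Zn²⁺ is absent, so YilK is active.
With repressor YilK bound, *rudD* is not transcribed.
So RudD is not produced.
With no repressor bound, *torC* is transcribed.
So TorC is produced and active.
With repressor MibE bound, *mibN* is not transcribed.
→ *mibN* is OFF in A.
Condition B:
Norleucine is absent, so LutZ is inactive.
Required activator LutZ is absent, so *mibE* is not transcribed.
So MibE is not produced.
Homoserine is absent, so SibY is inactive.
Zn²⁺ is present, so YilK is inactive.
With no repressor bound, *rudD* is transcribed.
So RudD is produced and active.
With repressor RudD bound, *torC* is not transcribed.
So TorC is not produced.
Required activator SibY is absent, so *mibN* is not transcribed.
→ *mibN* is OFF in B.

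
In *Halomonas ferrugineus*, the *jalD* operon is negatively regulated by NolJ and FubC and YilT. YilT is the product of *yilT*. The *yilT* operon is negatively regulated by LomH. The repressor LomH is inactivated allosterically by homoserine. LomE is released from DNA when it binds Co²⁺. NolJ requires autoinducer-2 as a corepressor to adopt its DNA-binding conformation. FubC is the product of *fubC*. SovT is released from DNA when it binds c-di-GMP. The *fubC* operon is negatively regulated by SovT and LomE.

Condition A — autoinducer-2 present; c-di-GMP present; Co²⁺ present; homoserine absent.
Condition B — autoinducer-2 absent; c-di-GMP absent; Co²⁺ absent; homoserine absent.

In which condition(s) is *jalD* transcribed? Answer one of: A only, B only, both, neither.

Condition A:
Autoinducer-2 is present, so NolJ is active.
c-di-GMP is present, so SovT is inactive.
Co²⁺ is present, so LomE is inactive.
With no repressor bound, *fubC* is transcribed.
So FubC is produced and active.
Homoserine is absent, so LomH is active.
With repressor LomH bound, *yilT* is not transcribed.
So YilT is not produced.
With repressor NolJ bound, *jalD* is not transcribed.
→ *jalD* is OFF in A.
Condition B:
Autoinducer-2 is absent, so NolJ is inactive.
c-di-GMP is absent, so SovT is active.
Co²⁺ is absent, so LomE is active.
With repressor SovT bound, *fubC* is not transcribed.
So FubC is not produced.
Homoserine is absent, so LomH is active.
With repressor LomH bound, *yilT* is not transcribed.
So YilT is not produced.
With no repressor bound, *jalD* is transcribed.
→ *jalD* is ON in B.

B only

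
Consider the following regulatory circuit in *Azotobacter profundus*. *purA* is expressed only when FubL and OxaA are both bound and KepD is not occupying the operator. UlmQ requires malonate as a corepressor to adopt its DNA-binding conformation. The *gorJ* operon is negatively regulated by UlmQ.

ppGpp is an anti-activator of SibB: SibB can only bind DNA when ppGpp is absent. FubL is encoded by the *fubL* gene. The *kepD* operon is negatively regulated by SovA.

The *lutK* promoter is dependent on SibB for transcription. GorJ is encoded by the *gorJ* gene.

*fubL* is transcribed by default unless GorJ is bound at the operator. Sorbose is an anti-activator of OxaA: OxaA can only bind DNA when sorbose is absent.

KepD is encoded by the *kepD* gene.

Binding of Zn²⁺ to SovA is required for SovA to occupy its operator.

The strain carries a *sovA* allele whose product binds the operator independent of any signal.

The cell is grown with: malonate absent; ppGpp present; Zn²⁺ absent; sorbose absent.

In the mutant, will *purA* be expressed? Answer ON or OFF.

SovA is constitutively active in this strain.
With repressor SovA bound, *kepD* is not transcribed.
So KepD is not produced.
Malonate is absent, so UlmQ is inactive.
With no repressor bound, *gorJ* is transcribed.
So GorJ is produced and active.
With repressor GorJ bound, *fubL* is not transcribed.
So FubL is not produced.
Sorbose is absent, so OxaA is active.
Required activator FubL is absent, so *purA* is not transcribed.

OFF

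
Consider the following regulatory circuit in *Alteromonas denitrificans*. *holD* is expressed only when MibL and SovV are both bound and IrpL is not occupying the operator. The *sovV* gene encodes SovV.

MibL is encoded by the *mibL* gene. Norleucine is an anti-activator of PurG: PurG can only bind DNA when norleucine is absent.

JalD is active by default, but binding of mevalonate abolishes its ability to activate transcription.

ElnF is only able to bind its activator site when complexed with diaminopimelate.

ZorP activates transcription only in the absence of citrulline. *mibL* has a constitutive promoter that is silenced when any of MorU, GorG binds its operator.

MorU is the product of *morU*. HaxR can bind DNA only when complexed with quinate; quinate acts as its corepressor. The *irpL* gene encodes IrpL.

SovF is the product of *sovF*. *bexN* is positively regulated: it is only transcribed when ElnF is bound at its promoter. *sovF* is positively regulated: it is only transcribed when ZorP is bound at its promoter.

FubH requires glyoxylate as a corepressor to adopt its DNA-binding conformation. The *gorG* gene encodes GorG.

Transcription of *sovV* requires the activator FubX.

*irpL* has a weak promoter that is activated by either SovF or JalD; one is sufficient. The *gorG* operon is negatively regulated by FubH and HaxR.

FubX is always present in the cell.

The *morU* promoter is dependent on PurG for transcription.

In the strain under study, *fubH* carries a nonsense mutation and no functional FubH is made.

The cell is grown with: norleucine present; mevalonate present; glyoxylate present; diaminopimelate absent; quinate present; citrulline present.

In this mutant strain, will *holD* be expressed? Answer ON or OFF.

ON

Citrulline is present, so ZorP is inactive.
Required activator ZorP is absent, so *sovF* is not transcribed.
So SovF is not produced.
Mevalonate is present, so JalD is inactive.
No activator is available at the *irpL* promoter, so *irpL* is not transcribed.
So IrpL is not produced.
Norleucine is present, so PurG is inactive.
Required activator PurG is absent, so *morU* is not transcribed.
So MorU is not produced.
FubH is non-functional in this strain, so it has no effect.
Quinate is present, so HaxR is active.
With repressor HaxR bound, *gorG* is not transcribed.
So GorG is not produced.
With no repressor bound, *mibL* is transcribed.
So MibL is produced and active.
FubX is produced constitutively and is active.
No repressor is bound and FubX is active, so *sovV* is transcribed.
So SovV is produced and active.
No repressor is bound and MibL and SovV are active, so *holD* is transcribed.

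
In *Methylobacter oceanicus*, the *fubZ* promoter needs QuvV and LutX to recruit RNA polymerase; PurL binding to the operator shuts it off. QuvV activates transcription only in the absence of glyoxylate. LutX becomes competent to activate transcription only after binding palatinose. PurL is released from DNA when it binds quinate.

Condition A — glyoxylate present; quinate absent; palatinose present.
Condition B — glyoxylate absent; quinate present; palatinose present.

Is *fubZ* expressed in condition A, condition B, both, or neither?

B only

Condition A:
Glyoxylate is present, so QuvV is inactive.
Quinate is absent, so PurL is active.
Palatinose is present, so LutX is active.
With repressor PurL bound, *fubZ* is not transcribed.
→ *fubZ* is OFF in A.
Condition B:
Glyoxylate is absent, so QuvV is active.
Quinate is present, so PurL is inactive.
Palatinose is present, so LutX is active.
No repressor is bound and QuvV and LutX are active, so *fubZ* is transcribed.
→ *fubZ* is ON in B.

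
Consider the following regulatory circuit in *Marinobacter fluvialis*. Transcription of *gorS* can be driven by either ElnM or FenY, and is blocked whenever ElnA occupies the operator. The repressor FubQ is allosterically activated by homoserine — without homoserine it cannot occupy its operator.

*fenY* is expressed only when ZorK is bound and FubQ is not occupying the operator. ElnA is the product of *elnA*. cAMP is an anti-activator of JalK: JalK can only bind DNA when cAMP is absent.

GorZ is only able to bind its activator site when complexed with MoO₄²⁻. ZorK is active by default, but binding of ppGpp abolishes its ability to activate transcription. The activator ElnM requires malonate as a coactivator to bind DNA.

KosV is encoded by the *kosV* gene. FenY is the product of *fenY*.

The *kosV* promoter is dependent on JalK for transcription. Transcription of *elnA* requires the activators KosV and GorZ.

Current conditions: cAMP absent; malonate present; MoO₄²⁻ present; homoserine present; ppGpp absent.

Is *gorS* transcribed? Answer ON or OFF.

Malonate is present, so ElnM is active.
cAMP is absent, so JalK is active.
No repressor is bound and JalK is active, so *kosV* is transcribed.
So KosV is produced and active.
MoO₄²⁻ is present, so GorZ is active.
No repressor is bound and KosV and GorZ are active, so *elnA* is transcribed.
So ElnA is produced and active.
Homoserine is present, so FubQ is active.
ppGpp is absent, so ZorK is active.
With repressor FubQ bound, *fenY* is not transcribed.
So FenY is not produced.
With repressor ElnA bound, *gorS* is not transcribed.

OFF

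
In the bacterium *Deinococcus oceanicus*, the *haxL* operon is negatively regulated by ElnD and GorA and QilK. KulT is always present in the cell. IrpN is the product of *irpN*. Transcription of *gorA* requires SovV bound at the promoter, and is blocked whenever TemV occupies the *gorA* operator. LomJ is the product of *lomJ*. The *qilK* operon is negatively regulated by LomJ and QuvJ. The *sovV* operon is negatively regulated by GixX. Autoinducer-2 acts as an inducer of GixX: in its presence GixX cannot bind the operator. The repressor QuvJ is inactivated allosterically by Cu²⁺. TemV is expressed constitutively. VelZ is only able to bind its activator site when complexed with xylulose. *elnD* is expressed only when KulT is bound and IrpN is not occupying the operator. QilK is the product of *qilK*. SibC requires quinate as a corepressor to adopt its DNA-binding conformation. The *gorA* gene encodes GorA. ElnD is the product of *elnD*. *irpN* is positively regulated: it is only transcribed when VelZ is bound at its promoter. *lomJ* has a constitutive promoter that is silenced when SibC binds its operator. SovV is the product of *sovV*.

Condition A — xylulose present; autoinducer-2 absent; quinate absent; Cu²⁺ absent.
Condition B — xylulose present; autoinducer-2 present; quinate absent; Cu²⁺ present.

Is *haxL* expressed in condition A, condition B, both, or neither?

both

Condition A:
KulT is produced constitutively and is active.
Xylulose is present, so VelZ is active.
No repressor is bound and VelZ is active, so *irpN* is transcribed.
So IrpN is produced and active.
With repressor IrpN bound, *elnD* is not transcribed.
So ElnD is not produced.
Autoinducer-2 is absent, so GixX is active.
With repressor GixX bound, *sovV* is not transcribed.
So SovV is not produced.
TemV is produced constitutively and is active.
With repressor TemV bound, *gorA* is not transcribed.
So GorA is not produced.
Quinate is absent, so SibC is inactive.
With no repressor bound, *lomJ* is transcribed.
So LomJ is produced and active.
Cu²⁺ is absent, so QuvJ is active.
With repressor LomJ bound, *qilK* is not transcribed.
So QilK is not produced.
With no repressor bound, *haxL* is transcribed.
→ *haxL* is ON in A.
Condition B:
KulT is produced constitutively and is active.
Xylulose is present, so VelZ is active.
No repressor is bound and VelZ is active, so *irpN* is transcribed.
So IrpN is produced and active.
With repressor IrpN bound, *elnD* is not transcribed.
So ElnD is not produced.
Autoinducer-2 is present, so GixX is inactive.
With no repressor bound, *sovV* is transcribed.
So SovV is produced and active.
TemV is produced constitutively and is active.
With repressor TemV bound, *gorA* is not transcribed.
So GorA is not produced.
Quinate is absent, so SibC is inactive.
With no repressor bound, *lomJ* is transcribed.
So LomJ is produced and active.
Cu²⁺ is present, so QuvJ is inactive.
With repressor LomJ bound, *qilK* is not transcribed.
So QilK is not produced.
With no repressor bound, *haxL* is transcribed.
→ *haxL* is ON in B.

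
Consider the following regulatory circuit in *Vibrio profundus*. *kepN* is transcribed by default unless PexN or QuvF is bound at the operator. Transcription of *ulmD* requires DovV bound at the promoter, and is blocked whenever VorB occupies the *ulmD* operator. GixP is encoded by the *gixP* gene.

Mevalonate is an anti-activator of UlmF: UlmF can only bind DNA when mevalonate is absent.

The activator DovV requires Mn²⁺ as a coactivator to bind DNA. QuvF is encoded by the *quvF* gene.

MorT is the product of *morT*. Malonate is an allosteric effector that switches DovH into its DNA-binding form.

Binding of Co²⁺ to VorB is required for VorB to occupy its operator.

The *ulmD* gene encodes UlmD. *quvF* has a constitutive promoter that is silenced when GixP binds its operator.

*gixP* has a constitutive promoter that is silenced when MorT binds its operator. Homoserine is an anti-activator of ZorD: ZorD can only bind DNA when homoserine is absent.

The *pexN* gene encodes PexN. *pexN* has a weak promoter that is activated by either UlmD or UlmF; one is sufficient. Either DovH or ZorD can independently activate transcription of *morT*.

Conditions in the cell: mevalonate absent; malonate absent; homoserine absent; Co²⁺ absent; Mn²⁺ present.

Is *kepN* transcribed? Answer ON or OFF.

OFF

Mn²⁺ is present, so DovV is active.
Co²⁺ is absent, so VorB is inactive.
No repressor is bound and DovV is active, so *ulmD* is transcribed.
So UlmD is produced and active.
Mevalonate is absent, so UlmF is active.
Activator UlmD is present, so *pexN* is transcribed.
So PexN is produced and active.
Malonate is absent, so DovH is inactive.
Homoserine is absent, so ZorD is active.
Activator ZorD is present, so *morT* is transcribed.
So MorT is produced and active.
With repressor MorT bound, *gixP* is not transcribed.
So GixP is not produced.
With no repressor bound, *quvF* is transcribed.
So QuvF is produced and active.
With repressor PexN bound, *kepN* is not transcribed.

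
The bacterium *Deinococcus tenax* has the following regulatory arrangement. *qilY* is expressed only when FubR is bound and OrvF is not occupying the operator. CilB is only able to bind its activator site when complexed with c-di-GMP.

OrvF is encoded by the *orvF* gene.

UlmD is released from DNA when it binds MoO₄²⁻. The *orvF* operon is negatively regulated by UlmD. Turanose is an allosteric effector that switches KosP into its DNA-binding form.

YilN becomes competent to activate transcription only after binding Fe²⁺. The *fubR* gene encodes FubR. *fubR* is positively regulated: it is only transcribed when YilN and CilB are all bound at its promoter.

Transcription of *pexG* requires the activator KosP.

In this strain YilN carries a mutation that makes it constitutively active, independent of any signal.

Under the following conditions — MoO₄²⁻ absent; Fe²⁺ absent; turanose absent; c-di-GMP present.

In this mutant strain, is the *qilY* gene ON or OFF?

ON

MoO₄²⁻ is absent, so UlmD is active.
With repressor UlmD bound, *orvF* is not transcribed.
So OrvF is not produced.
YilN is constitutively active in this strain.
c-di-GMP is present, so CilB is active.
No repressor is bound and YilN and CilB are active, so *fubR* is transcribed.
So FubR is produced and active.
No repressor is bound and FubR is active, so *qilY* is transcribed.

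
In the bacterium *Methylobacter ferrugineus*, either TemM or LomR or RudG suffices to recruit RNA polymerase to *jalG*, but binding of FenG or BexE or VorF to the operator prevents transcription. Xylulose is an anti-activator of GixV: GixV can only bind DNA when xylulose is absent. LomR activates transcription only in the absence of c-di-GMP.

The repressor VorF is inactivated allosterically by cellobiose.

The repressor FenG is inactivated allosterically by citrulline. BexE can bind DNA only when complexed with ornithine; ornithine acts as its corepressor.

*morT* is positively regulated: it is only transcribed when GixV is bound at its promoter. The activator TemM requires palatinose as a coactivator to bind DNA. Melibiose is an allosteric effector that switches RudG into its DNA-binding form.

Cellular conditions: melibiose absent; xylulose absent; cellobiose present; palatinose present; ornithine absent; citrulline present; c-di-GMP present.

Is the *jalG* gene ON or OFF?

ON

Palatinose is present, so TemM is active.
Citrulline is present, so FenG is inactive.
Ornithine is absent, so BexE is inactive.
Cellobiose is present, so VorF is inactive.
c-di-GMP is present, so LomR is inactive.
Melibiose is absent, so RudG is inactive.
Activator TemM is present, so *jalG* is transcribed.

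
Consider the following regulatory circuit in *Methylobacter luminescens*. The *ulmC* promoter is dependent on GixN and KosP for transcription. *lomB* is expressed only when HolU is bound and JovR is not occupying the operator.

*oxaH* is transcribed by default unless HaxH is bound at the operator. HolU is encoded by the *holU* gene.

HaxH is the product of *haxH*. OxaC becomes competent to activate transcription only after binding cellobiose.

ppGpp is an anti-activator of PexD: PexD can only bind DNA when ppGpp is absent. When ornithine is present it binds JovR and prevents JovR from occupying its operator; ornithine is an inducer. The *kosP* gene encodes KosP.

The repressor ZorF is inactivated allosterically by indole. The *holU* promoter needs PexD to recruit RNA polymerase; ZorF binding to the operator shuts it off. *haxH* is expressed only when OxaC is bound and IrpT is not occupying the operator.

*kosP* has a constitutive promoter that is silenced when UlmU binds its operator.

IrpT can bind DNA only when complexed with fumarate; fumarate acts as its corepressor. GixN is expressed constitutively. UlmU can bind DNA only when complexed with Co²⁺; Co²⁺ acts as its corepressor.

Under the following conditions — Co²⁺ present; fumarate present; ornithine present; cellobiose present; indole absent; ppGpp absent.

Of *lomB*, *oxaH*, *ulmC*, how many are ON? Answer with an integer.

Ornithine is present, so JovR is inactive.
ppGpp is absent, so PexD is active.
Indole is absent, so ZorF is active.
With repressor ZorF bound, *holU* is not transcribed.
So HolU is not produced.
Required activator HolU is absent, so *lomB* is not transcribed.
→ *lomB* is OFF.
Cellobiose is present, so OxaC is active.
Fumarate is present, so IrpT is active.
With repressor IrpT bound, *haxH* is not transcribed.
So HaxH is not produced.
With no repressor bound, *oxaH* is transcribed.
→ *oxaH* is ON.
GixN is produced constitutively and is active.
Co²⁺ is present, so UlmU is active.
With repressor UlmU bound, *kosP* is not transcribed.
So KosP is not produced.
Required activator KosP is absent, so *ulmC* is not transcribed.
→ *ulmC* is OFF.
1 of the 3 genes is transcribed.

1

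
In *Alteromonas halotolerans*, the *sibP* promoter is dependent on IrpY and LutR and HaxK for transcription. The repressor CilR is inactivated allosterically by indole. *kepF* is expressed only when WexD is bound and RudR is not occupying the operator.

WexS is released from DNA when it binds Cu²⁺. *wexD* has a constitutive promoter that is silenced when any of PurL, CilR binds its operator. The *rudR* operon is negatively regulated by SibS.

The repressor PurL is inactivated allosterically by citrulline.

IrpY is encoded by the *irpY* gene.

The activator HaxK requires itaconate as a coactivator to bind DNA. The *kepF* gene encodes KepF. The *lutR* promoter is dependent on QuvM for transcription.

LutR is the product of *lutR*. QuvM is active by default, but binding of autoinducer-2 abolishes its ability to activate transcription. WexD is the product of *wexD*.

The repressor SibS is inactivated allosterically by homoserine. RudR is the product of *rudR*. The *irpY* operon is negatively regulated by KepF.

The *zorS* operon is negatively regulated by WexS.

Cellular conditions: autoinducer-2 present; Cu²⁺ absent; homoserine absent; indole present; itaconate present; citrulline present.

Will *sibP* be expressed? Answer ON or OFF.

Citrulline is present, so PurL is inactive.
Indole is present, so CilR is inactive.
With no repressor bound, *wexD* is transcribed.
So WexD is produced and active.
Homoserine is absent, so SibS is active.
With repressor SibS bound, *rudR* is not transcribed.
So RudR is not produced.
No repressor is bound and WexD is active, so *kepF* is transcribed.
So KepF is produced and active.
With repressor KepF bound, *irpY* is not transcribed.
So IrpY is not produced.
Autoinducer-2 is present, so QuvM is inactive.
Required activator QuvM is absent, so *lutR* is not transcribed.
So LutR is not produced.
Itaconate is present, so HaxK is active.
Required activator IrpY is absent, so *sibP* is not transcribed.

OFF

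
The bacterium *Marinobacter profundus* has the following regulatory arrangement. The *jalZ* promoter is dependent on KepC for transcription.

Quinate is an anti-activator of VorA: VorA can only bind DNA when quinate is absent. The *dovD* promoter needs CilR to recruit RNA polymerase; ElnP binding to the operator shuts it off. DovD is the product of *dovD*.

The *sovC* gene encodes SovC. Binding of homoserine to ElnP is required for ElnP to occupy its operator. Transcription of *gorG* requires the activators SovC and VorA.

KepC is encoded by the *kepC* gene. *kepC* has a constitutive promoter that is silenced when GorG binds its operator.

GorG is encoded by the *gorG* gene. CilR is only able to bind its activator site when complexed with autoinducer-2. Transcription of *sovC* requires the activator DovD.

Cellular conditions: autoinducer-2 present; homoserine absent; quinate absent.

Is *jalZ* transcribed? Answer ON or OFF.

Homoserine is absent, so ElnP is inactive.
Autoinducer-2 is present, so CilR is active.
No repressor is bound and CilR is active, so *dovD* is transcribed.
So DovD is produced and active.
No repressor is bound and DovD is active, so *sovC* is transcribed.
So SovC is produced and active.
Quinate is absent, so VorA is active.
No repressor is bound and SovC and VorA are active, so *gorG* is transcribed.
So GorG is produced and active.
With repressor GorG bound, *kepC* is not transcribed.
So KepC is not produced.
Required activator KepC is absent, so *jalZ* is not transcribed.

OFF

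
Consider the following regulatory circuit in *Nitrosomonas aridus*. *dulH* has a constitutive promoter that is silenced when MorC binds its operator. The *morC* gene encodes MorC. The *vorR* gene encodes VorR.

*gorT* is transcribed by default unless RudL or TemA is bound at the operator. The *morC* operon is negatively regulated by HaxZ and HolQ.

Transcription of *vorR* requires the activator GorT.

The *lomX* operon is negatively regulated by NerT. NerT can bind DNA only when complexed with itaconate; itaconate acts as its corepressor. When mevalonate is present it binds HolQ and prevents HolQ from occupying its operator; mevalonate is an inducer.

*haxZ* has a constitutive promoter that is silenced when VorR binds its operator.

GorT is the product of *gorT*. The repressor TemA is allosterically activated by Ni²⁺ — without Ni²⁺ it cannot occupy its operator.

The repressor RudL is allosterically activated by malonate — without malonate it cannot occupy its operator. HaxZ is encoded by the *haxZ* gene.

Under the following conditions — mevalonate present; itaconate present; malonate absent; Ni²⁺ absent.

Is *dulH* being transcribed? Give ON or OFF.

OFF

Malonate is absent, so RudL is inactive.
Ni²⁺ is absent, so TemA is inactive.
With no repressor bound, *gorT* is transcribed.
So GorT is produced and active.
No repressor is bound and GorT is active, so *vorR* is transcribed.
So VorR is produced and active.
With repressor VorR bound, *haxZ* is not transcribed.
So HaxZ is not produced.
Mevalonate is present, so HolQ is inactive.
With no repressor bound, *morC* is transcribed.
So MorC is produced and active.
With repressor MorC bound, *dulH* is not transcribed.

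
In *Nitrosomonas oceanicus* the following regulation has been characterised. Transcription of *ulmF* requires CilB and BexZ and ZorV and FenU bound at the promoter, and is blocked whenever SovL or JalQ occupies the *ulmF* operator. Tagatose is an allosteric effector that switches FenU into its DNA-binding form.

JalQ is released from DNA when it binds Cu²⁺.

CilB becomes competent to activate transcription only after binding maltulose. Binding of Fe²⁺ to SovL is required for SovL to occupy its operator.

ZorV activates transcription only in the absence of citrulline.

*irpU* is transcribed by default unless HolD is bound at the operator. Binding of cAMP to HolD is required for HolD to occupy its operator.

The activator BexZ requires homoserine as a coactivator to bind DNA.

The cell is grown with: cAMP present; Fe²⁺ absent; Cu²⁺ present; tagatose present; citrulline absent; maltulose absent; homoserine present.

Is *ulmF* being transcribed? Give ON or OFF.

Maltulose is absent, so CilB is inactive.
Fe²⁺ is absent, so SovL is inactive.
Homoserine is present, so BexZ is active.
Citrulline is absent, so ZorV is active.
Cu²⁺ is present, so JalQ is inactive.
Tagatose is present, so FenU is active.
Required activator CilB is absent, so *ulmF* is not transcribed.

OFF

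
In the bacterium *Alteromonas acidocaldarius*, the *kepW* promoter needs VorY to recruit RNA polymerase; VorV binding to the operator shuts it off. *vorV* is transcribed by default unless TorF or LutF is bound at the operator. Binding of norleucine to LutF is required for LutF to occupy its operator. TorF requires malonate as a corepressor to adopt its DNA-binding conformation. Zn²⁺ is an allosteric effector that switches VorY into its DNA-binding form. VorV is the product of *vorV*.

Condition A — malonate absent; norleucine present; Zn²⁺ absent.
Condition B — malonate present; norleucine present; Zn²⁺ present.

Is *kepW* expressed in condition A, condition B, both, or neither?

Condition A:
Malonate is absent, so TorF is inactive.
Norleucine is present, so LutF is active.
With repressor LutF bound, *vorV* is not transcribed.
So VorV is not produced.
Zn²⁺ is absent, so VorY is inactive.
Required activator VorY is absent, so *kepW* is not transcribed.
→ *kepW* is OFF in A.
Condition B:
Malonate is present, so TorF is active.
Norleucine is present, so LutF is active.
With repressor TorF bound, *vorV* is not transcribed.
So VorV is not produced.
Zn²⁺ is present, so VorY is active.
No repressor is bound and VorY is active, so *kepW* is transcribed.
→ *kepW* is ON in B.

B only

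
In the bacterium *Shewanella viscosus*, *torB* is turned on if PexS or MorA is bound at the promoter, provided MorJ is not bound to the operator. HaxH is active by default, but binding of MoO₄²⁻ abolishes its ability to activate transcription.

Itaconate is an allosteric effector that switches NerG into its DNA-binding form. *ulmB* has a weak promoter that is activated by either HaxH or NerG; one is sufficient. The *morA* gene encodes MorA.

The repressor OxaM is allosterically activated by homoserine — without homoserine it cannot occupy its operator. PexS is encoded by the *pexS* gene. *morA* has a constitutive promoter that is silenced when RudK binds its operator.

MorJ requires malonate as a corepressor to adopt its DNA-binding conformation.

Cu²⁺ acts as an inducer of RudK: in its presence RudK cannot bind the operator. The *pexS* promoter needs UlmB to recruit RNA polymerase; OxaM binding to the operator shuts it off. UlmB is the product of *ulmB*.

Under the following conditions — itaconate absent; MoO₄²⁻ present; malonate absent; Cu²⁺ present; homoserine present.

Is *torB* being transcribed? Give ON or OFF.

Homoserine is present, so OxaM is active.
MoO₄²⁻ is present, so HaxH is inactive.
Itaconate is absent, so NerG is inactive.
No activator is available at the *ulmB* promoter, so *ulmB* is not transcribed.
So UlmB is not produced.
With repressor OxaM bound, *pexS* is not transcribed.
So PexS is not produced.
Malonate is absent, so MorJ is inactive.
Cu²⁺ is present, so RudK is inactive.
With no repressor bound, *morA* is transcribed.
So MorA is produced and active.
Activator MorA is present, so *torB* is transcribed.

ON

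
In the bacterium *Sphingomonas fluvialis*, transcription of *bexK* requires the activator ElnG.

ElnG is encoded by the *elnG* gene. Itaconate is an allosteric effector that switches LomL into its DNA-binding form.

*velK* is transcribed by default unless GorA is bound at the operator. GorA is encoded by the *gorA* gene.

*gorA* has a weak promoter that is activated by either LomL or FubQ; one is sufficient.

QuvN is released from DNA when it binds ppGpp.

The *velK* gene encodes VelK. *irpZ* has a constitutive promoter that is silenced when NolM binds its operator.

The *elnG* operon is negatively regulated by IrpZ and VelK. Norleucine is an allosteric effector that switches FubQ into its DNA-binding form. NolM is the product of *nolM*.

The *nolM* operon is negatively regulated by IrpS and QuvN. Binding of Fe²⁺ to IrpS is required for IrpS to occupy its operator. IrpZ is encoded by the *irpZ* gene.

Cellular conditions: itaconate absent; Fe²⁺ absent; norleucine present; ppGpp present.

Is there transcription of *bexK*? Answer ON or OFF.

ON

Fe²⁺ is absent, so IrpS is inactive.
ppGpp is present, so QuvN is inactive.
With no repressor bound, *nolM* is transcribed.
So NolM is produced and active.
With repressor NolM bound, *irpZ* is not transcribed.
So IrpZ is not produced.
Itaconate is absent, so LomL is inactive.
Norleucine is present, so FubQ is active.
Activator FubQ is present, so *gorA* is transcribed.
So GorA is produced and active.
With repressor GorA bound, *velK* is not transcribed.
So VelK is not produced.
With no repressor bound, *elnG* is transcribed.
So ElnG is produced and active.
No repressor is bound and ElnG is active, so *bexK* is transcribed.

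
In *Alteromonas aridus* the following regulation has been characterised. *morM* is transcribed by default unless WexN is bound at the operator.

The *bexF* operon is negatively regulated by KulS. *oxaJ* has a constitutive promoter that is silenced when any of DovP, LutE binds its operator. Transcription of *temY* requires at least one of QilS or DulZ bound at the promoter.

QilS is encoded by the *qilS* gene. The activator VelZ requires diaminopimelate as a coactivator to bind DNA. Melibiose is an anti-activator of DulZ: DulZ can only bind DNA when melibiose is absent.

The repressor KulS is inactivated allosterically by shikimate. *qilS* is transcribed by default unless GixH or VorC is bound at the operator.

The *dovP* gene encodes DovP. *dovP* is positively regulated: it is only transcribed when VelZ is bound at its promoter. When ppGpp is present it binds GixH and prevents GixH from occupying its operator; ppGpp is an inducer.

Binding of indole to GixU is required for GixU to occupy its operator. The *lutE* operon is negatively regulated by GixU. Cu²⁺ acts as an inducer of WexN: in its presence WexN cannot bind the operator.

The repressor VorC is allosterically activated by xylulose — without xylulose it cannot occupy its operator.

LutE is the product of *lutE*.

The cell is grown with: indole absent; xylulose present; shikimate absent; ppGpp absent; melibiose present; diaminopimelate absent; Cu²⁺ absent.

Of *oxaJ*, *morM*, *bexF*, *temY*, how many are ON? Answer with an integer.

Diaminopimelate is absent, so VelZ is inactive.
Required activator VelZ is absent, so *dovP* is not transcribed.
So DovP is not produced.
Indole is absent, so GixU is inactive.
With no repressor bound, *lutE* is transcribed.
So LutE is produced and active.
With repressor LutE bound, *oxaJ* is not transcribed.
→ *oxaJ* is OFF.
Cu²⁺ is absent, so WexN is active.
With repressor WexN bound, *morM* is not transcribed.
→ *morM* is OFF.
Shikimate is absent, so KulS is active.
With repressor KulS bound, *bexF* is not transcribed.
→ *bexF* is OFF.
ppGpp is absent, so GixH is active.
Xylulose is present, so VorC is active.
With repressor GixH bound, *qilS* is not transcribed.
So QilS is not produced.
Melibiose is present, so DulZ is inactive.
No activator is available at the *temY* promoter, so *temY* is not transcribed.
→ *temY* is OFF.
0 of the 4 genes are transcribed.

0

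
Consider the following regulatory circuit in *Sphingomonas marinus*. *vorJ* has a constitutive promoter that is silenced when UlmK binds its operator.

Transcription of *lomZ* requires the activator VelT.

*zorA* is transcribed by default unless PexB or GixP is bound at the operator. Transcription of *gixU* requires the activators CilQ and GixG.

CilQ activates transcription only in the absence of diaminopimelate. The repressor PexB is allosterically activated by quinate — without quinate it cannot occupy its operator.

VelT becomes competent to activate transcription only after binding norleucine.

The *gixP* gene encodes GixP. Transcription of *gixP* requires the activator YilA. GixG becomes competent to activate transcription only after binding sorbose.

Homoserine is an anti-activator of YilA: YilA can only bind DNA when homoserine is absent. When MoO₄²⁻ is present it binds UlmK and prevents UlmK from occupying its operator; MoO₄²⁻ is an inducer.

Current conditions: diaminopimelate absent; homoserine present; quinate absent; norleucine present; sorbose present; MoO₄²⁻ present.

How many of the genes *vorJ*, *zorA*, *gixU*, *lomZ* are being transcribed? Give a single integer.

MoO₄²⁻ is present, so UlmK is inactive.
With no repressor bound, *vorJ* is transcribed.
→ *vorJ* is ON.
Quinate is absent, so PexB is inactive.
Homoserine is present, so YilA is inactive.
Required activator YilA is absent, so *gixP* is not transcribed.
So GixP is not produced.
With no repressor bound, *zorA* is transcribed.
→ *zorA* is ON.
Diaminopimelate is absent, so CilQ is active.
Sorbose is present, so GixG is active.
No repressor is bound and CilQ and GixG are active, so *gixU* is transcribed.
→ *gixU* is ON.
Norleucine is present, so VelT is active.
No repressor is bound and VelT is active, so *lomZ* is transcribed.
→ *lomZ* is ON.
4 of the 4 genes are transcribed.

4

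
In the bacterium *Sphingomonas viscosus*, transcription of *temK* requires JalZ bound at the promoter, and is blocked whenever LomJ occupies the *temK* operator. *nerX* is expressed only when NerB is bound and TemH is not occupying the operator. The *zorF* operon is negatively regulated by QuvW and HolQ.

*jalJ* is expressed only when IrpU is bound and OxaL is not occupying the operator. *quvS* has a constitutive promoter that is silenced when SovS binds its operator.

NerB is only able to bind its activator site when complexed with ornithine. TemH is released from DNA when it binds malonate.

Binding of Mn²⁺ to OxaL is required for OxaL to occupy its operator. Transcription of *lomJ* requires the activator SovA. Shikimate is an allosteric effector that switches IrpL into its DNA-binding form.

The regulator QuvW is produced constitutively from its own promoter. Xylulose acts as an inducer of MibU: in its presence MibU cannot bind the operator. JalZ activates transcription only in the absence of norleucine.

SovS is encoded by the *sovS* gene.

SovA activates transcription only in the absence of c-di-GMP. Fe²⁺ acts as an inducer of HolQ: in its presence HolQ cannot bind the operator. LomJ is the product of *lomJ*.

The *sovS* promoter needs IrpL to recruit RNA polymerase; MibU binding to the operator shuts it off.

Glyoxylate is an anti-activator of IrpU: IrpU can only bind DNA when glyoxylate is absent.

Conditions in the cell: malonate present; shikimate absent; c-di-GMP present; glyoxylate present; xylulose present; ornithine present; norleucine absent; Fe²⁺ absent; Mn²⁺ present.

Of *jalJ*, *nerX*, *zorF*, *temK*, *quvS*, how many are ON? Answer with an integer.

3

Mn²⁺ is present, so OxaL is active.
Glyoxylate is present, so IrpU is inactive.
With repressor OxaL bound, *jalJ* is not transcribed.
→ *jalJ* is OFF.
Malonate is present, so TemH is inactive.
Ornithine is present, so NerB is active.
No repressor is bound and NerB is active, so *nerX* is transcribed.
→ *nerX* is ON.
QuvW is produced constitutively and is active.
Fe²⁺ is absent, so HolQ is active.
With repressor QuvW bound, *zorF* is not transcribed.
→ *zorF* is OFF.
Norleucine is absent, so JalZ is active.
c-di-GMP is present, so SovA is inactive.
Required activator SovA is absent, so *lomJ* is not transcribed.
So LomJ is not produced.
No repressor is bound and JalZ is active, so *temK* is transcribed.
→ *temK* is ON.
Shikimate is absent, so IrpL is inactive.
Xylulose is present, so MibU is inactive.
Required activator IrpL is absent, so *sovS* is not transcribed.
So SovS is not produced.
With no repressor bound, *quvS* is transcribed.
→ *quvS* is ON.
3 of the 5 genes are transcribed.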